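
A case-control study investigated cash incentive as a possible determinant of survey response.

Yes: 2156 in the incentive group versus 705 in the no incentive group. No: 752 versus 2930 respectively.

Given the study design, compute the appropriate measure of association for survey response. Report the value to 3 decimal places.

11.915

From the description: a = 2156, b = 752, c = 705, d = 2930.
This is a case-control study: participants were sampled on outcome status, so risks in the source population cannot be estimated directly — relative risk is not valid here. The odds ratio is the appropriate measure.
OR = (a·d)/(b·c) = (2156 × 2930) / (752 × 705) = 6317080 / 530160 = 11.91542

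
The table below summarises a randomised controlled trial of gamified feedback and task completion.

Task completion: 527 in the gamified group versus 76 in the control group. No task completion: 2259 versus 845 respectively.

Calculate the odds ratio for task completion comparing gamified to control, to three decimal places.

From the description: a = 527, b = 2259, c = 76, d = 845.
OR = (a·d)/(b·c) = (527 × 845) / (2259 × 76) = 445315 / 171684 = 2.59381
The odds of task completion are about 2.59 times as high in the gamified group.

2.594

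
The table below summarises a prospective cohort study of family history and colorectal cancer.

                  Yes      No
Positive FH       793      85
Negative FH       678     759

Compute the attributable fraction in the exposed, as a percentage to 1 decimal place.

Cells: a = 793, b = 85, c = 678, d = 759.
Risk in exposed = 793/878 = 0.90319; risk in unexposed = 678/1437 = 0.47182.
RR = 0.90319/0.47182 = 1.91428
AR% = (RR − 1)/RR × 100 = (1.91428 − 1)/1.91428 × 100 = 47.7611%

47.8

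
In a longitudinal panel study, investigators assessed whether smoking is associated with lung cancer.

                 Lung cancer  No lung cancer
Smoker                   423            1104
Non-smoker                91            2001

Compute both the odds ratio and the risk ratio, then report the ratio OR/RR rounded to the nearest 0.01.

1.32

Cells: a = 423, b = 1104, c = 91, d = 2001.
OR = (423·2001)/(1104·91) = 846423/100464 = 8.42514
Risk in exposed = 423/1527 = 0.27701; risk in unexposed = 91/2092 = 0.04350; RR = 6.36827
OR/RR = 8.42514 / 6.36827 = 1.32299
The outcome is not rare, so the OR lies further from 1 than the RR.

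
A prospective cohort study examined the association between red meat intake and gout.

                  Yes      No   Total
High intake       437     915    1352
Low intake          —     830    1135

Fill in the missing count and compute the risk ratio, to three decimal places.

1.203

The missing cell is in the unexposed row: 1135 − 830 = 305.
So a = 437, b = 915, c = 305, d = 830.
RR = [a/(a+b)] / [c/(c+d)] = (437/1352) / (305/1135) = 0.32322/0.26872 = 1.20282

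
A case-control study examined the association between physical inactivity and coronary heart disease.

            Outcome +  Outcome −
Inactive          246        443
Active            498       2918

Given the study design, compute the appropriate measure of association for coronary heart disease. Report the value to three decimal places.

3.254

Cells: a = 246, b = 443, c = 498, d = 2918.
This is a case-control study: participants were sampled on outcome status, so risks in the source population cannot be estimated directly — relative risk is not valid here. The odds ratio is the appropriate measure.
OR = (a·d)/(b·c) = (246 × 2918) / (443 × 498) = 717828 / 220614 = 3.25377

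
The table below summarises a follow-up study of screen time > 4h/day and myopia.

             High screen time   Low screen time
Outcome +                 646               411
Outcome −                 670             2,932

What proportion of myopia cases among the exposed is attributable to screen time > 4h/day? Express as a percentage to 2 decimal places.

Reading the table with exposure as columns: a = 646 (High screen time, case), b = 670 (High screen time, non-case), c = 411 (Low screen time, case), d = 2932.
Risk in exposed = 646/1316 = 0.49088; risk in unexposed = 411/3343 = 0.12294.
RR = 0.49088/0.12294 = 3.99274
AR% = (RR − 1)/RR × 100 = (3.99274 − 1)/3.99274 × 100 = 74.9546%

74.95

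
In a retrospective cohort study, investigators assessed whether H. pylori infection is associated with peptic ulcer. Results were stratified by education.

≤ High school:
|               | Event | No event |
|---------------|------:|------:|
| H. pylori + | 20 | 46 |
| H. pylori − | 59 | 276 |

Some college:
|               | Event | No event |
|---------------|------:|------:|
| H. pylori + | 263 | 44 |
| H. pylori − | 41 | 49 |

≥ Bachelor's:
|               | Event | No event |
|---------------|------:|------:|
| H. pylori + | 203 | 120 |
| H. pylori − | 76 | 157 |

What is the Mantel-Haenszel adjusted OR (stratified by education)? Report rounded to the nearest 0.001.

OR_MH = Σ(aᵢdᵢ/nᵢ) / Σ(bᵢcᵢ/nᵢ), where nᵢ is the stratum total.
Stratum 1 (≤ High school): n = 401; a·d/n = 20·276/401 = 13.7656; b·c/n = 46·59/401 = 6.7681
Stratum 2 (Some college): n = 397; a·d/n = 263·49/397 = 32.4610; b·c/n = 44·41/397 = 4.5441
Stratum 3 (≥ Bachelor's): n = 556; a·d/n = 203·157/556 = 57.3219; b·c/n = 120·76/556 = 16.4029
OR_MH = (13.7656 + 32.4610 + 57.3219) / (6.7681 + 4.5441 + 16.4029) = 103.5485 / 27.7150 = 3.73618

3.736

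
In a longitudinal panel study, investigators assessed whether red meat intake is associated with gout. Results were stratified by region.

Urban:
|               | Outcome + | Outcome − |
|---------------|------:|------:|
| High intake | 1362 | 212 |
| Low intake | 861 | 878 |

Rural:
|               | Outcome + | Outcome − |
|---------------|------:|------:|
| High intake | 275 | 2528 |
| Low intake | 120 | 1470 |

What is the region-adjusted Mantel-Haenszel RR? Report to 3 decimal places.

RR_MH = Σ(aᵢ·n₀ᵢ/nᵢ) / Σ(cᵢ·n₁ᵢ/nᵢ), with n₁ᵢ = aᵢ+bᵢ (exposed), n₀ᵢ = cᵢ+dᵢ (unexposed), nᵢ = n₁ᵢ+n₀ᵢ.
Stratum 1 (Urban): n₁ = 1574, n₀ = 1739, n = 3313; a·n₀/n = 1362·1739/3313 = 714.9164; c·n₁/n = 861·1574/3313 = 409.0595
Stratum 2 (Rural): n₁ = 2803, n₀ = 1590, n = 4393; a·n₀/n = 275·1590/4393 = 99.5333; c·n₁/n = 120·2803/4393 = 76.5673
RR_MH = (714.9164 + 99.5333) / (409.0595 + 76.5673) = 814.4497 / 485.6267 = 1.67711

1.677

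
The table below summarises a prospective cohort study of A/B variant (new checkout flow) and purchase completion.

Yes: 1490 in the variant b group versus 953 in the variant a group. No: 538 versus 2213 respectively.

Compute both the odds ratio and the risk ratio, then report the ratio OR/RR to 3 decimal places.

2.635

From the description: a = 1490, b = 538, c = 953, d = 2213.
OR = (1490·2213)/(538·953) = 3297370/512714 = 6.43121
Risk in exposed = 1490/2028 = 0.73471; risk in unexposed = 953/3166 = 0.30101; RR = 2.44082
OR/RR = 6.43121 / 2.44082 = 2.63485
The outcome is not rare, so the OR lies further from 1 than the RR.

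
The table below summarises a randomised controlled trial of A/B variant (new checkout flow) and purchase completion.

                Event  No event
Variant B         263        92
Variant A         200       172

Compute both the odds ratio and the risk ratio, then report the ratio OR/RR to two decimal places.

Cells: a = 263, b = 92, c = 200, d = 172.
OR = (263·172)/(92·200) = 45236/18400 = 2.45848
Risk in exposed = 263/355 = 0.74085; risk in unexposed = 200/372 = 0.53763; RR = 1.37797
OR/RR = 2.45848 / 1.37797 = 1.78413
The outcome is not rare, so the OR lies further from 1 than the RR.

1.78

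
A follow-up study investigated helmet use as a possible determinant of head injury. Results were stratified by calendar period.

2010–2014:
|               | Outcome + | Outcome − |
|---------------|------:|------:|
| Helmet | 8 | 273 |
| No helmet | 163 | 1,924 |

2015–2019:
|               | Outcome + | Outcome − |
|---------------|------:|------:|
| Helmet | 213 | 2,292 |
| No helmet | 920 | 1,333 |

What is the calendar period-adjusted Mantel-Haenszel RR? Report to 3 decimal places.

RR_MH = Σ(aᵢ·n₀ᵢ/nᵢ) / Σ(cᵢ·n₁ᵢ/nᵢ), with n₁ᵢ = aᵢ+bᵢ (exposed), n₀ᵢ = cᵢ+dᵢ (unexposed), nᵢ = n₁ᵢ+n₀ᵢ.
Stratum 1 (2010–2014): n₁ = 281, n₀ = 2087, n = 2368; a·n₀/n = 8·2087/2368 = 7.0507; c·n₁/n = 163·281/2368 = 19.3425
Stratum 2 (2015–2019): n₁ = 2505, n₀ = 2253, n = 4758; a·n₀/n = 213·2253/4758 = 100.8594; c·n₁/n = 920·2505/4758 = 484.3632
RR_MH = (7.0507 + 100.8594) / (19.3425 + 484.3632) = 107.9101 / 503.7057 = 0.21423

0.214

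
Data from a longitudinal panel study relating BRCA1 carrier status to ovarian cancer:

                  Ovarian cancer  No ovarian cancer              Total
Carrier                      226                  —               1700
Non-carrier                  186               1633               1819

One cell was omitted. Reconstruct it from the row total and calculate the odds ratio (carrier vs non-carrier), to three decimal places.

1.346

The missing cell is in the exposed row: 1700 − 226 = 1474.
So a = 226, b = 1474, c = 186, d = 1633.
OR = (a·d)/(b·c) = (226 × 1633) / (1474 × 186) = 369058 / 274164 = 1.34612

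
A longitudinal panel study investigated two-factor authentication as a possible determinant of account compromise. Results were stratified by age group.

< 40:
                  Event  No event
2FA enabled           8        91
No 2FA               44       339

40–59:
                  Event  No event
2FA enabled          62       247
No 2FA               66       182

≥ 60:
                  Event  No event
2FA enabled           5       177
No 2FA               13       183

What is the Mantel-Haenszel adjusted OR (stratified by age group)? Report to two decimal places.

0.65

OR_MH = Σ(aᵢdᵢ/nᵢ) / Σ(bᵢcᵢ/nᵢ), where nᵢ is the stratum total.
Stratum 1 (< 40): n = 482; a·d/n = 8·339/482 = 5.6266; b·c/n = 91·44/482 = 8.3071
Stratum 2 (40–59): n = 557; a·d/n = 62·182/557 = 20.2585; b·c/n = 247·66/557 = 29.2675
Stratum 3 (≥ 60): n = 378; a·d/n = 5·183/378 = 2.4206; b·c/n = 177·13/378 = 6.0873
OR_MH = (5.6266 + 20.2585 + 2.4206) / (8.3071 + 29.2675 + 6.0873) = 28.3057 / 43.6619 = 0.64829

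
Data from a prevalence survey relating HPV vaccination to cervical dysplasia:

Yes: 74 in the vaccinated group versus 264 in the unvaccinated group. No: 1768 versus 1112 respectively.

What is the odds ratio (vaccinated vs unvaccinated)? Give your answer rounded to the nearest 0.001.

From the description: a = 74, b = 1768, c = 264, d = 1112.
OR = (a·d)/(b·c) = (74 × 1112) / (1768 × 264) = 82288 / 466752 = 0.17630
Exposure is associated with lower odds of cervical dysplasia (OR = 0.18 < 1).

0.176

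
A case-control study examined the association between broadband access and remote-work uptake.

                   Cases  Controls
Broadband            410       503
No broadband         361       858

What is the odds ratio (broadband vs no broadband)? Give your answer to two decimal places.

Cells: a = 410, b = 503, c = 361, d = 858.
OR = (a·d)/(b·c) = (410 × 858) / (503 × 361) = 351780 / 181583 = 1.93730
The odds of remote-work uptake are about 1.94 times as high in the broadband group.

1.94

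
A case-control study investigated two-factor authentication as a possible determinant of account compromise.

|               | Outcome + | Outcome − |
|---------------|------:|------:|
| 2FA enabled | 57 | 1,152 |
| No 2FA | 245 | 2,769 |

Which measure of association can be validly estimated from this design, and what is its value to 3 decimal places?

Cells: a = 57, b = 1152, c = 245, d = 2769.
This is a case-control study: participants were sampled on outcome status, so risks in the source population cannot be estimated directly — relative risk is not valid here. The odds ratio is the appropriate measure.
OR = (a·d)/(b·c) = (57 × 2769) / (1152 × 245) = 157833 / 282240 = 0.55922

0.559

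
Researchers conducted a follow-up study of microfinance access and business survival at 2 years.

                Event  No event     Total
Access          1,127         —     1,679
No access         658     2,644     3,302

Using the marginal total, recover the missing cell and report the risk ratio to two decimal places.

3.37

The missing cell is in the exposed row: 1679 − 1127 = 552.
So a = 1127, b = 552, c = 658, d = 2644.
RR = [a/(a+b)] / [c/(c+d)] = (1127/1679) / (658/3302) = 0.67123/0.19927 = 3.36841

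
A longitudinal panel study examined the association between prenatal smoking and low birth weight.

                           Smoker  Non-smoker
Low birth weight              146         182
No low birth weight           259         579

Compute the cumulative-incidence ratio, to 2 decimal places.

1.51

Reading the table with exposure as columns: a = 146 (Smoker, case), b = 259 (Smoker, non-case), c = 182 (Non-smoker, case), d = 579.
Risk in exposed = 146/405 = 0.36049; risk in unexposed = 182/761 = 0.23916.
RR = 0.36049 / 0.23916 = 1.50734
The risk among the exposed is 1.51 times that among the unexposed.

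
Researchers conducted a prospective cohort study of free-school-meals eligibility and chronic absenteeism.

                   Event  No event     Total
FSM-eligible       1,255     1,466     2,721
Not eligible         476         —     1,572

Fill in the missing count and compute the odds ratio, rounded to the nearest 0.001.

1.971

The missing cell is in the unexposed row: 1572 − 476 = 1096.
So a = 1255, b = 1466, c = 476, d = 1096.
OR = (a·d)/(b·c) = (1255 × 1096) / (1466 × 476) = 1375480 / 697816 = 1.97112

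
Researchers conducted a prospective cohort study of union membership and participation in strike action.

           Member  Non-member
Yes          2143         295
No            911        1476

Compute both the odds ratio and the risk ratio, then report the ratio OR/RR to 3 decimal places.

2.794

Reading the table with exposure as columns: a = 2143 (Member, case), b = 911 (Member, non-case), c = 295 (Non-member, case), d = 1476.
OR = (2143·1476)/(911·295) = 3163068/268745 = 11.76977
Risk in exposed = 2143/3054 = 0.70170; risk in unexposed = 295/1771 = 0.16657; RR = 4.21259
OR/RR = 11.76977 / 4.21259 = 2.79395
The outcome is not rare, so the OR lies further from 1 than the RR.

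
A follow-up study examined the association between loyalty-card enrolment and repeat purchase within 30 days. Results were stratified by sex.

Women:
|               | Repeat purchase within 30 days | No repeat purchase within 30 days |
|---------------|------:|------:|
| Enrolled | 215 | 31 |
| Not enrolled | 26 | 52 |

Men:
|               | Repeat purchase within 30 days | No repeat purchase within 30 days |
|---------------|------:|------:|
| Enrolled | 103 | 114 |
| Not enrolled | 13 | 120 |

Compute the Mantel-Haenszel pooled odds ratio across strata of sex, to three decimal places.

OR_MH = Σ(aᵢdᵢ/nᵢ) / Σ(bᵢcᵢ/nᵢ), where nᵢ is the stratum total.
Stratum 1 (Women): n = 324; a·d/n = 215·52/324 = 34.5062; b·c/n = 31·26/324 = 2.4877
Stratum 2 (Men): n = 350; a·d/n = 103·120/350 = 35.3143; b·c/n = 114·13/350 = 4.2343
OR_MH = (34.5062 + 35.3143) / (2.4877 + 4.2343) = 69.8205 / 6.7219 = 10.38695

10.387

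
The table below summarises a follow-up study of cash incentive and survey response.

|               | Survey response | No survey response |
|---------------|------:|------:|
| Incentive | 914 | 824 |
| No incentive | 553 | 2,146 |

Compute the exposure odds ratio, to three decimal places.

4.305

Cells: a = 914, b = 824, c = 553, d = 2146.
OR = (a·d)/(b·c) = (914 × 2146) / (824 × 553) = 1961444 / 455672 = 4.30451
The odds of survey response are about 4.30 times as high in the incentive group.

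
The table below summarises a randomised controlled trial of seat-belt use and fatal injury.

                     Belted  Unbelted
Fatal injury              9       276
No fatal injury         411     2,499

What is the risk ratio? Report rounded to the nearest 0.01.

0.22

Reading the table with exposure as columns: a = 9 (Belted, case), b = 411 (Belted, non-case), c = 276 (Unbelted, case), d = 2499.
Risk in exposed = 9/420 = 0.02143; risk in unexposed = 276/2775 = 0.09946.
RR = 0.02143 / 0.09946 = 0.21545
The risk is 78% lower among the exposed than among the unexposed.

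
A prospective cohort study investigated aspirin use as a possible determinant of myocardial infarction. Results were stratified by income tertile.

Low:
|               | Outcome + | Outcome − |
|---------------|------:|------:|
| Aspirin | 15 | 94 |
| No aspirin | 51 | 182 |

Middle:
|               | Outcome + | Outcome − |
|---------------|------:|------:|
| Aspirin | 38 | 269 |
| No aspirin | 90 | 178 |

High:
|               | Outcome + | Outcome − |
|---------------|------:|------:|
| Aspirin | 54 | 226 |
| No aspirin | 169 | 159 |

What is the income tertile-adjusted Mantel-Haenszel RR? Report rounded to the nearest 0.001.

RR_MH = Σ(aᵢ·n₀ᵢ/nᵢ) / Σ(cᵢ·n₁ᵢ/nᵢ), with n₁ᵢ = aᵢ+bᵢ (exposed), n₀ᵢ = cᵢ+dᵢ (unexposed), nᵢ = n₁ᵢ+n₀ᵢ.
Stratum 1 (Low): n₁ = 109, n₀ = 233, n = 342; a·n₀/n = 15·233/342 = 10.2193; c·n₁/n = 51·109/342 = 16.2544
Stratum 2 (Middle): n₁ = 307, n₀ = 268, n = 575; a·n₀/n = 38·268/575 = 17.7113; c·n₁/n = 90·307/575 = 48.0522
Stratum 3 (High): n₁ = 280, n₀ = 328, n = 608; a·n₀/n = 54·328/608 = 29.1316; c·n₁/n = 169·280/608 = 77.8289
RR_MH = (10.2193 + 17.7113 + 29.1316) / (16.2544 + 48.0522 + 77.8289) = 57.0622 / 142.1355 = 0.40146

0.401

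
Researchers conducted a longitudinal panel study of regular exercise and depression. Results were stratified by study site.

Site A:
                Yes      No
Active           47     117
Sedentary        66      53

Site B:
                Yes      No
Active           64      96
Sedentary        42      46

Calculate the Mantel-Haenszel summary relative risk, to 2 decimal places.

0.65

RR_MH = Σ(aᵢ·n₀ᵢ/nᵢ) / Σ(cᵢ·n₁ᵢ/nᵢ), with n₁ᵢ = aᵢ+bᵢ (exposed), n₀ᵢ = cᵢ+dᵢ (unexposed), nᵢ = n₁ᵢ+n₀ᵢ.
Stratum 1 (Site A): n₁ = 164, n₀ = 119, n = 283; a·n₀/n = 47·119/283 = 19.7633; c·n₁/n = 66·164/283 = 38.2473
Stratum 2 (Site B): n₁ = 160, n₀ = 88, n = 248; a·n₀/n = 64·88/248 = 22.7097; c·n₁/n = 42·160/248 = 27.0968
RR_MH = (19.7633 + 22.7097) / (38.2473 + 27.0968) = 42.4729 / 65.3441 = 0.64999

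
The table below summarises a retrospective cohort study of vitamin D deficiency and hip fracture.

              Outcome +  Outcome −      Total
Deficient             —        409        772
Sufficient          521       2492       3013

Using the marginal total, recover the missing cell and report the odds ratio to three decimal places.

4.245

The missing cell is in the exposed row: 772 − 409 = 363.
So a = 363, b = 409, c = 521, d = 2492.
OR = (a·d)/(b·c) = (363 × 2492) / (409 × 521) = 904596 / 213089 = 4.24516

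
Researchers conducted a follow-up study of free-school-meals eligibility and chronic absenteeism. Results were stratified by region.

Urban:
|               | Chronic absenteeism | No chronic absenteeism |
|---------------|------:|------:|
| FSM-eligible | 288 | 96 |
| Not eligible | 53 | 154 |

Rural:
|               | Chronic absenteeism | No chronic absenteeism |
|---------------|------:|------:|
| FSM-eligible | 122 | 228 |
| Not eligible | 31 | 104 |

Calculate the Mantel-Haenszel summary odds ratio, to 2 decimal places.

OR_MH = Σ(aᵢdᵢ/nᵢ) / Σ(bᵢcᵢ/nᵢ), where nᵢ is the stratum total.
Stratum 1 (Urban): n = 591; a·d/n = 288·154/591 = 75.0457; b·c/n = 96·53/591 = 8.6091
Stratum 2 (Rural): n = 485; a·d/n = 122·104/485 = 26.1608; b·c/n = 228·31/485 = 14.5732
OR_MH = (75.0457 + 26.1608) / (8.6091 + 14.5732) = 101.2065 / 23.1823 = 4.36567

4.37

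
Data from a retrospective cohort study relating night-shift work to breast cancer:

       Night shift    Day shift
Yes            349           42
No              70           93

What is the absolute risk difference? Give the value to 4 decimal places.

0.5218

Reading the table with exposure as columns: a = 349 (Night shift, case), b = 70 (Night shift, non-case), c = 42 (Day shift, case), d = 93.
Risk in exposed = 349/419 = 0.832936; risk in unexposed = 42/135 = 0.311111.
Risk difference = 0.832936 − 0.311111 = 0.521824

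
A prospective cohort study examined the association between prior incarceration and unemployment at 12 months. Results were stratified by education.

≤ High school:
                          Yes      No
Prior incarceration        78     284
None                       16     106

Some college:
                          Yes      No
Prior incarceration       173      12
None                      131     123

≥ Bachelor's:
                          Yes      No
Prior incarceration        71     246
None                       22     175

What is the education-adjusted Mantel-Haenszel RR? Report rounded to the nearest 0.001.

1.820

RR_MH = Σ(aᵢ·n₀ᵢ/nᵢ) / Σ(cᵢ·n₁ᵢ/nᵢ), with n₁ᵢ = aᵢ+bᵢ (exposed), n₀ᵢ = cᵢ+dᵢ (unexposed), nᵢ = n₁ᵢ+n₀ᵢ.
Stratum 1 (≤ High school): n₁ = 362, n₀ = 122, n = 484; a·n₀/n = 78·122/484 = 19.6612; c·n₁/n = 16·362/484 = 11.9669
Stratum 2 (Some college): n₁ = 185, n₀ = 254, n = 439; a·n₀/n = 173·254/439 = 100.0957; c·n₁/n = 131·185/439 = 55.2050
Stratum 3 (≥ Bachelor's): n₁ = 317, n₀ = 197, n = 514; a·n₀/n = 71·197/514 = 27.2121; c·n₁/n = 22·317/514 = 13.5681
RR_MH = (19.6612 + 100.0957 + 27.2121) / (11.9669 + 55.2050 + 13.5681) = 146.9689 / 80.7400 = 1.82027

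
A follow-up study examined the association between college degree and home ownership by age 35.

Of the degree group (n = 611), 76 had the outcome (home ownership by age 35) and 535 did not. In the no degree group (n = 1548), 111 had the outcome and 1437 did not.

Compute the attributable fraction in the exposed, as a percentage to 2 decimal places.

42.35

From the description: a = 76, b = 535, c = 111, d = 1437.
Risk in exposed = 76/611 = 0.12439; risk in unexposed = 111/1548 = 0.07171.
RR = 0.12439/0.07171 = 1.73468
AR% = (RR − 1)/RR × 100 = (1.73468 − 1)/1.73468 × 100 = 42.3526%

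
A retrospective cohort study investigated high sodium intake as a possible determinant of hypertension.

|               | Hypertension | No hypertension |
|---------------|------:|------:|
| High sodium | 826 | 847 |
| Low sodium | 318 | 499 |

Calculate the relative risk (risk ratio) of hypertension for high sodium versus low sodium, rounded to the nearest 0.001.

1.268

Cells: a = 826, b = 847, c = 318, d = 499.
Risk in exposed = 826/1673 = 0.49372; risk in unexposed = 318/817 = 0.38923.
RR = 0.49372 / 0.38923 = 1.26847
The risk among the exposed is 1.27 times that among the unexposed.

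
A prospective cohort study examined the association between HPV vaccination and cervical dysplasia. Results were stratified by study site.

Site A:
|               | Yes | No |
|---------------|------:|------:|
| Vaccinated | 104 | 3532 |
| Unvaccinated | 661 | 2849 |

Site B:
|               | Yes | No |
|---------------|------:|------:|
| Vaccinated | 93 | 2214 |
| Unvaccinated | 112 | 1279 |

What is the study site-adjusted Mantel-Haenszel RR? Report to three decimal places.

0.212

RR_MH = Σ(aᵢ·n₀ᵢ/nᵢ) / Σ(cᵢ·n₁ᵢ/nᵢ), with n₁ᵢ = aᵢ+bᵢ (exposed), n₀ᵢ = cᵢ+dᵢ (unexposed), nᵢ = n₁ᵢ+n₀ᵢ.
Stratum 1 (Site A): n₁ = 3636, n₀ = 3510, n = 7146; a·n₀/n = 104·3510/7146 = 51.0831; c·n₁/n = 661·3636/7146 = 336.3275
Stratum 2 (Site B): n₁ = 2307, n₀ = 1391, n = 3698; a·n₀/n = 93·1391/3698 = 34.9819; c·n₁/n = 112·2307/3698 = 69.8713
RR_MH = (51.0831 + 34.9819) / (336.3275 + 69.8713) = 86.0650 / 406.1987 = 0.21188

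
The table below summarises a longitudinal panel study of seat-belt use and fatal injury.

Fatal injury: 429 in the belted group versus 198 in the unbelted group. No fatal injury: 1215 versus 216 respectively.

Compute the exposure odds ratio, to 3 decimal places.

From the description: a = 429, b = 1215, c = 198, d = 216.
OR = (a·d)/(b·c) = (429 × 216) / (1215 × 198) = 92664 / 240570 = 0.38519
Exposure is associated with lower odds of fatal injury (OR = 0.39 < 1).

0.385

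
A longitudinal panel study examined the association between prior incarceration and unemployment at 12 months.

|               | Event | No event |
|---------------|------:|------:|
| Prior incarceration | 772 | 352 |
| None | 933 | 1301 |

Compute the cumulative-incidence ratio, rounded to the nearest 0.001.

1.645

Cells: a = 772, b = 352, c = 933, d = 1301.
Risk in exposed = 772/1124 = 0.68683; risk in unexposed = 933/2234 = 0.41764.
RR = 0.68683 / 0.41764 = 1.64457
The risk among the exposed is 1.64 times that among the unexposed.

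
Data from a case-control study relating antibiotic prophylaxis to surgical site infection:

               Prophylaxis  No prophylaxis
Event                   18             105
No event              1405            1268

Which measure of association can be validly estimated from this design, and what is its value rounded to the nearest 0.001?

Reading the table with exposure as columns: a = 18 (Prophylaxis, case), b = 1405 (Prophylaxis, non-case), c = 105 (No prophylaxis, case), d = 1268.
This is a case-control study: participants were sampled on outcome status, so risks in the source population cannot be estimated directly — relative risk is not valid here. The odds ratio is the appropriate measure.
OR = (a·d)/(b·c) = (18 × 1268) / (1405 × 105) = 22824 / 147525 = 0.15471

0.155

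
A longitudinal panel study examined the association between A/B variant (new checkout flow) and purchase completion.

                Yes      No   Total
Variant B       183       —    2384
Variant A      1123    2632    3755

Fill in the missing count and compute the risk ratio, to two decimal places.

0.26

The missing cell is in the exposed row: 2384 − 183 = 2201.
So a = 183, b = 2201, c = 1123, d = 2632.
RR = [a/(a+b)] / [c/(c+d)] = (183/2384) / (1123/3755) = 0.07676/0.29907 = 0.25667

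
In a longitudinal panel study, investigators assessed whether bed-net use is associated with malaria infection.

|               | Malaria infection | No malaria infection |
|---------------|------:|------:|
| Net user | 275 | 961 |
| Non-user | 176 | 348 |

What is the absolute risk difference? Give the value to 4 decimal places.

Cells: a = 275, b = 961, c = 176, d = 348.
Risk in exposed = 275/1236 = 0.222492; risk in unexposed = 176/524 = 0.335878.
Risk difference = 0.222492 − 0.335878 = -0.113386

-0.1134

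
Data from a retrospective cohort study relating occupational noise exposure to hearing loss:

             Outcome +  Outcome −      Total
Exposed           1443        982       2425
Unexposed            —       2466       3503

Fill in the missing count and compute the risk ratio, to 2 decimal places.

The missing cell is in the unexposed row: 3503 − 2466 = 1037.
So a = 1443, b = 982, c = 1037, d = 2466.
RR = [a/(a+b)] / [c/(c+d)] = (1443/2425) / (1037/3503) = 0.59505/0.29603 = 2.01009

2.01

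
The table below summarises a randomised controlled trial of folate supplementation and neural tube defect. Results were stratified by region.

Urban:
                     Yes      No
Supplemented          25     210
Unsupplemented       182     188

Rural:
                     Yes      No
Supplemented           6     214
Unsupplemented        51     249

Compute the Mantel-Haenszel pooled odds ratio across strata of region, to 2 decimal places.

0.13

OR_MH = Σ(aᵢdᵢ/nᵢ) / Σ(bᵢcᵢ/nᵢ), where nᵢ is the stratum total.
Stratum 1 (Urban): n = 605; a·d/n = 25·188/605 = 7.7686; b·c/n = 210·182/605 = 63.1736
Stratum 2 (Rural): n = 520; a·d/n = 6·249/520 = 2.8731; b·c/n = 214·51/520 = 20.9885
OR_MH = (7.7686 + 2.8731) / (63.1736 + 20.9885) = 10.6417 / 84.1620 = 0.12644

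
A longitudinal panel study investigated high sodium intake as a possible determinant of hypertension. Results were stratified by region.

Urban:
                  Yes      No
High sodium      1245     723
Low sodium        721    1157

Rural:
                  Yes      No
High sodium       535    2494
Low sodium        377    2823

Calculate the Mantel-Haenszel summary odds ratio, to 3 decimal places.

OR_MH = Σ(aᵢdᵢ/nᵢ) / Σ(bᵢcᵢ/nᵢ), where nᵢ is the stratum total.
Stratum 1 (Urban): n = 3846; a·d/n = 1245·1157/3846 = 374.5359; b·c/n = 723·721/3846 = 135.5390
Stratum 2 (Rural): n = 6229; a·d/n = 535·2823/6229 = 242.4635; b·c/n = 2494·377/6229 = 150.9453
OR_MH = (374.5359 + 242.4635) / (135.5390 + 150.9453) = 616.9994 / 286.4843 = 2.15369

2.154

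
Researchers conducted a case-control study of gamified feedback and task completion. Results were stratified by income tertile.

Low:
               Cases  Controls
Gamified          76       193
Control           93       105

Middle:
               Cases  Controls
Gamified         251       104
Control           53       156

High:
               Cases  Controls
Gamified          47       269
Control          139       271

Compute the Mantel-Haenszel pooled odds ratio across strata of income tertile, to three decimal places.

OR_MH = Σ(aᵢdᵢ/nᵢ) / Σ(bᵢcᵢ/nᵢ), where nᵢ is the stratum total.
Stratum 1 (Low): n = 467; a·d/n = 76·105/467 = 17.0878; b·c/n = 193·93/467 = 38.4347
Stratum 2 (Middle): n = 564; a·d/n = 251·156/564 = 69.4255; b·c/n = 104·53/564 = 9.7730
Stratum 3 (High): n = 726; a·d/n = 47·271/726 = 17.5441; b·c/n = 269·139/726 = 51.5028
OR_MH = (17.0878 + 69.4255 + 17.5441) / (38.4347 + 9.7730 + 51.5028) = 104.0574 / 99.7105 = 1.04360

1.044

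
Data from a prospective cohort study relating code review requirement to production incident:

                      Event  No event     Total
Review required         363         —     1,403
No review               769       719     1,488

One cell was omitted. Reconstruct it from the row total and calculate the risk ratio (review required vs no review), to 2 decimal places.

The missing cell is in the exposed row: 1403 − 363 = 1040.
So a = 363, b = 1040, c = 769, d = 719.
RR = [a/(a+b)] / [c/(c+d)] = (363/1403) / (769/1488) = 0.25873/0.51680 = 0.50064

0.50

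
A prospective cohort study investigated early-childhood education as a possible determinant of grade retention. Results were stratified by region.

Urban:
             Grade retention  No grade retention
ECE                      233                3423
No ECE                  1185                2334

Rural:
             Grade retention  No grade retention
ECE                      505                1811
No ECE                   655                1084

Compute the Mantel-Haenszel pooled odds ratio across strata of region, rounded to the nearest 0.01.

OR_MH = Σ(aᵢdᵢ/nᵢ) / Σ(bᵢcᵢ/nᵢ), where nᵢ is the stratum total.
Stratum 1 (Urban): n = 7175; a·d/n = 233·2334/7175 = 75.7940; b·c/n = 3423·1185/7175 = 565.3317
Stratum 2 (Rural): n = 4055; a·d/n = 505·1084/4055 = 134.9988; b·c/n = 1811·655/4055 = 292.5290
OR_MH = (75.7940 + 134.9988) / (565.3317 + 292.5290) = 210.7928 / 857.8607 = 0.24572

0.25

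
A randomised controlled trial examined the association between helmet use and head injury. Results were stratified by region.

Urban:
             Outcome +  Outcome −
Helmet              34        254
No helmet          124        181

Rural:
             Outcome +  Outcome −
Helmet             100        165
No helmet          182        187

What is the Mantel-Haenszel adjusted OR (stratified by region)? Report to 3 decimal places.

0.397

OR_MH = Σ(aᵢdᵢ/nᵢ) / Σ(bᵢcᵢ/nᵢ), where nᵢ is the stratum total.
Stratum 1 (Urban): n = 593; a·d/n = 34·181/593 = 10.3777; b·c/n = 254·124/593 = 53.1130
Stratum 2 (Rural): n = 634; a·d/n = 100·187/634 = 29.4953; b·c/n = 165·182/634 = 47.3659
OR_MH = (10.3777 + 29.4953) / (53.1130 + 47.3659) = 39.8730 / 100.4789 = 0.39683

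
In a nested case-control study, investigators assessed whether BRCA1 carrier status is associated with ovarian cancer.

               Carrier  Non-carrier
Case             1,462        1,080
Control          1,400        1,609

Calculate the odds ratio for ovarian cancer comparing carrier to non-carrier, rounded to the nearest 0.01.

1.56

Reading the table with exposure as columns: a = 1462 (Carrier, case), b = 1400 (Carrier, non-case), c = 1080 (Non-carrier, case), d = 1609.
OR = (a·d)/(b·c) = (1462 × 1609) / (1400 × 1080) = 2352358 / 1512000 = 1.55579
The odds of ovarian cancer are about 1.56 times as high in the carrier group.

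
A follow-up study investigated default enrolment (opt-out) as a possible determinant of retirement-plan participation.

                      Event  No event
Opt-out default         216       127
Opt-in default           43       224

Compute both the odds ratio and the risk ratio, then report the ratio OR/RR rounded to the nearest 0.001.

Cells: a = 216, b = 127, c = 43, d = 224.
OR = (216·224)/(127·43) = 48384/5461 = 8.85992
Risk in exposed = 216/343 = 0.62974; risk in unexposed = 43/267 = 0.16105; RR = 3.91023
OR/RR = 8.85992 / 3.91023 = 2.26583
The outcome is not rare, so the OR lies further from 1 than the RR.

2.266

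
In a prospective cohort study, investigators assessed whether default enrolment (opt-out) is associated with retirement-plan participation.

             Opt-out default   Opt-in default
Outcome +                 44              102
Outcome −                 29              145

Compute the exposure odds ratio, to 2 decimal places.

Reading the table with exposure as columns: a = 44 (Opt-out default, case), b = 29 (Opt-out default, non-case), c = 102 (Opt-in default, case), d = 145.
OR = (a·d)/(b·c) = (44 × 145) / (29 × 102) = 6380 / 2958 = 2.15686
The odds of retirement-plan participation are about 2.16 times as high in the opt-out default group.

2.16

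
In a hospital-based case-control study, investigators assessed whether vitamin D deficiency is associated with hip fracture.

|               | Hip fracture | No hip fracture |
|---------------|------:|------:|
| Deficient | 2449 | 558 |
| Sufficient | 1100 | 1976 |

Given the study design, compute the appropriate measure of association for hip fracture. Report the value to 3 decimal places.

Cells: a = 2449, b = 558, c = 1100, d = 1976.
This is a hospital-based case-control study: participants were sampled on outcome status, so risks in the source population cannot be estimated directly — relative risk is not valid here. The odds ratio is the appropriate measure.
OR = (a·d)/(b·c) = (2449 × 1976) / (558 × 1100) = 4839224 / 613800 = 7.88404

7.884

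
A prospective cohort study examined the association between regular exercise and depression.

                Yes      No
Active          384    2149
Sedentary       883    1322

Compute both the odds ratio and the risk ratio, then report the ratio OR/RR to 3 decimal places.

0.707

Cells: a = 384, b = 2149, c = 883, d = 1322.
OR = (384·1322)/(2149·883) = 507648/1897567 = 0.26753
Risk in exposed = 384/2533 = 0.15160; risk in unexposed = 883/2205 = 0.40045; RR = 0.37857
OR/RR = 0.26753 / 0.37857 = 0.70668
The outcome is not rare, so the OR lies further from 1 than the RR.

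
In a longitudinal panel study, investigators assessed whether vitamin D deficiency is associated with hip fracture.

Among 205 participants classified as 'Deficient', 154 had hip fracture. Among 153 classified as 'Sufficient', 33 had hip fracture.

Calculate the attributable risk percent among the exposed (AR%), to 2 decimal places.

From the description: a = 154, b = 51, c = 33, d = 120.
Risk in exposed = 154/205 = 0.75122; risk in unexposed = 33/153 = 0.21569.
RR = 0.75122/0.21569 = 3.48293
AR% = (RR − 1)/RR × 100 = (3.48293 − 1)/3.48293 × 100 = 71.2885%

71.29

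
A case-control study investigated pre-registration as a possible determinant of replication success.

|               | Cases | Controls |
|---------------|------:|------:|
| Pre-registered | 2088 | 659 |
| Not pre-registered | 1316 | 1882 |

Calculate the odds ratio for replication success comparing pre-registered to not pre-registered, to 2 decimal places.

Cells: a = 2088, b = 659, c = 1316, d = 1882.
OR = (a·d)/(b·c) = (2088 × 1882) / (659 × 1316) = 3929616 / 867244 = 4.53115
The odds of replication success are about 4.53 times as high in the pre-registered group.

4.53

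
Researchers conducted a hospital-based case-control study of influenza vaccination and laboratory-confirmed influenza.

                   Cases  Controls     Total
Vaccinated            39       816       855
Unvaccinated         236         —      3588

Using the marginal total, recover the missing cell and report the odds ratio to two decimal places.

The missing cell is in the unexposed row: 3588 − 236 = 3352.
So a = 39, b = 816, c = 236, d = 3352.
OR = (a·d)/(b·c) = (39 × 3352) / (816 × 236) = 130728 / 192576 = 0.67884

0.68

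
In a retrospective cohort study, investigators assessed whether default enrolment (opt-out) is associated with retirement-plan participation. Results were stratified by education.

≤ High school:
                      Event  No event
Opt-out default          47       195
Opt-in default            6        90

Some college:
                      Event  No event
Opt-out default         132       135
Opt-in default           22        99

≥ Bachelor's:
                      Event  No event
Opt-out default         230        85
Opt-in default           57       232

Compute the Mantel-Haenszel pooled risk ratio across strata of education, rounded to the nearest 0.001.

RR_MH = Σ(aᵢ·n₀ᵢ/nᵢ) / Σ(cᵢ·n₁ᵢ/nᵢ), with n₁ᵢ = aᵢ+bᵢ (exposed), n₀ᵢ = cᵢ+dᵢ (unexposed), nᵢ = n₁ᵢ+n₀ᵢ.
Stratum 1 (≤ High school): n₁ = 242, n₀ = 96, n = 338; a·n₀/n = 47·96/338 = 13.3491; c·n₁/n = 6·242/338 = 4.2959
Stratum 2 (Some college): n₁ = 267, n₀ = 121, n = 388; a·n₀/n = 132·121/388 = 41.1649; c·n₁/n = 22·267/388 = 15.1392
Stratum 3 (≥ Bachelor's): n₁ = 315, n₀ = 289, n = 604; a·n₀/n = 230·289/604 = 110.0497; c·n₁/n = 57·315/604 = 29.7268
RR_MH = (13.3491 + 41.1649 + 110.0497) / (4.2959 + 15.1392 + 29.7268) = 164.5637 / 49.1619 = 3.34739

3.347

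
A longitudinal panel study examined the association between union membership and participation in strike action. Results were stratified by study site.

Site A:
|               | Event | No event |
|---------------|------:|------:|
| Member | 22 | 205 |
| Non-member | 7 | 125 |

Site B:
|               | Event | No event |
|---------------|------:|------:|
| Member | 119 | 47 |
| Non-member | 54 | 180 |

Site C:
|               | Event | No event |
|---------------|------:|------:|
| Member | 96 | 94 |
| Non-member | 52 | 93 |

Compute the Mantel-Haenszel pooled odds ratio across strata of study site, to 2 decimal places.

OR_MH = Σ(aᵢdᵢ/nᵢ) / Σ(bᵢcᵢ/nᵢ), where nᵢ is the stratum total.
Stratum 1 (Site A): n = 359; a·d/n = 22·125/359 = 7.6602; b·c/n = 205·7/359 = 3.9972
Stratum 2 (Site B): n = 400; a·d/n = 119·180/400 = 53.5500; b·c/n = 47·54/400 = 6.3450
Stratum 3 (Site C): n = 335; a·d/n = 96·93/335 = 26.6507; b·c/n = 94·52/335 = 14.5910
OR_MH = (7.6602 + 53.5500 + 26.6507) / (3.9972 + 6.3450 + 14.5910) = 87.8609 / 24.9333 = 3.52384

3.52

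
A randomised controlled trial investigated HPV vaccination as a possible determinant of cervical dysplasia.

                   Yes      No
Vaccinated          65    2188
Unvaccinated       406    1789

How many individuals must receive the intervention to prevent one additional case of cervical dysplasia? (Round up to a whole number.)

Risk in treated group = 65/2253 = 0.02885; risk in control = 406/2195 = 0.18497.
Absolute risk reduction = 0.18497 − 0.02885 = 0.15612
NNT = 1 / ARR = 1 / 0.15612 = 6.406 → round up → 7

7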